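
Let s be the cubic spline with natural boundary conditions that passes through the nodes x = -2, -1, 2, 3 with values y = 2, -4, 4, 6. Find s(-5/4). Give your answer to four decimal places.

-2.9256

Let σ_i = s''(x_i). Step sizes h_i = 1, 3, 1; slopes of the chords Δ_i = (y_(i+1) - y_i)/h_i = -6, 8/3, 2.
  1·σ_0 + 8·σ_1 + 3·σ_2 = 6(Δ_1 - Δ_0) = 52
  3·σ_1 + 8·σ_2 + 1·σ_3 = 6(Δ_2 - Δ_1) = -4
Natural end conditions: σ_0 = σ_3 = 0.
Solving: σ_0 = 0, σ_1 = 428/55, σ_2 = -188/55, σ_3 = 0.
On [-2, -1], s(x) = 2 - 1204/165·(x + 2) + 0·(x + 2)² + 214/165·(x + 2)³.
With (x + 2) = 3/4: s(-5/4) = -5149/1760.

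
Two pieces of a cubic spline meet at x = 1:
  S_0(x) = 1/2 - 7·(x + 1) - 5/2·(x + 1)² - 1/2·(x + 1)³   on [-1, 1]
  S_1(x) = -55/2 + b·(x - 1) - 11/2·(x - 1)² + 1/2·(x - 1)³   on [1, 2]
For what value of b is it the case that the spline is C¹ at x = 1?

S_0'(x) = -7 - 5·(x + 1) - 3/2·(x + 1)², so S_0'(1) = -23. On the right, S_1'(1) = b, so b = -23.

-23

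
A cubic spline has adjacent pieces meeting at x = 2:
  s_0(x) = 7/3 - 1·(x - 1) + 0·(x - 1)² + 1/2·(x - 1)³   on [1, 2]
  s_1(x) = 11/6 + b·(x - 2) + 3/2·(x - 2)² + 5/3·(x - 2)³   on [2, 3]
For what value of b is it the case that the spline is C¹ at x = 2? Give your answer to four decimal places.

s_0'(x) = -1 + 0·(x - 1) + 3/2·(x - 1)², so s_0'(2) = 1/2. On the right, s_1'(2) = b, so b = 1/2.

0.5000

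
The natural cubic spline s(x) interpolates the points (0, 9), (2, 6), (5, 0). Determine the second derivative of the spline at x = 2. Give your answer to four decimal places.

-0.3000

Let m_i = s''(x_i). Step sizes h_i = 2, 3; slopes of the chords Δ_i = (y_(i+1) - y_i)/h_i = -3/2, -2.
  2·m_0 + 10·m_1 + 3·m_2 = 6(Δ_1 - Δ_0) = -3
Natural end conditions: m_0 = m_2 = 0.
Solving the tridiagonal system: m_0 = 0, m_1 = -3/10, m_2 = 0.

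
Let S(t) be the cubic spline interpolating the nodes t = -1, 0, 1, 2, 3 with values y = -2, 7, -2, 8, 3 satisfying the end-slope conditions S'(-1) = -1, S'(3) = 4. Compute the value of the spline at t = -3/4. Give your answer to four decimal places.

With σ_i denoting the second derivative at x_i, h_i = 1, 1, 1, 1, and Δ_i = (y_(i+1) − y_i)/h_i = 9, -9, 10, -5:
  1·σ_0 + 4·σ_1 + 1·σ_2 = 6(Δ_1 - Δ_0) = -108
  1·σ_1 + 4·σ_2 + 1·σ_3 = 6(Δ_2 - Δ_1) = 114
  1·σ_2 + 4·σ_3 + 1·σ_4 = 6(Δ_3 - Δ_2) = -90
Clamped end conditions give two more equations: 2h_0·σ_0 + h_0·σ_1 = 6(Δ_0 - S'(-1)) = 60 and h_3·σ_3 + 2h_3·σ_4 = 6(S'(3) - Δ_3) = 54.
Hence σ_0 = 115/2, σ_1 = -55, σ_2 = 109/2, σ_3 = -49, σ_4 = 103/2.
On [-1, 0], S(t) = -2 - 1·(t + 1) + 115/4·(t + 1)² - 75/4·(t + 1)³.
With (t + 1) = 1/4: S(-3/4) = -191/256.

-0.7461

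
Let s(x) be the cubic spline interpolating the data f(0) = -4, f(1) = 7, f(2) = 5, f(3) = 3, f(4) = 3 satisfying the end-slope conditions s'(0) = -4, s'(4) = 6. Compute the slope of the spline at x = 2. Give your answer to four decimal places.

-4.7857

Let σ_i = s''(x_i). Step sizes h_i = 1, 1, 1, 1; slopes of the chords Δ_i = (y_(i+1) - y_i)/h_i = 11, -2, -2, 0.
  1·σ_0 + 4·σ_1 + 1·σ_2 = 6(Δ_1 - Δ_0) = -78
  1·σ_1 + 4·σ_2 + 1·σ_3 = 6(Δ_2 - Δ_1) = 0
  1·σ_2 + 4·σ_3 + 1·σ_4 = 6(Δ_3 - Δ_2) = 12
Clamped end conditions give two more equations: 2h_0·σ_0 + h_0·σ_1 = 6(Δ_0 - s'(0)) = 90 and h_3·σ_3 + 2h_3·σ_4 = 6(s'(4) - Δ_3) = 36.
Hence σ_0 = 1795/28, σ_1 = -535/14, σ_2 = 43/4, σ_3 = -67/14, σ_4 = 571/28.
On [2, 3], s'(x) = b_2 + 2c_2·(x - 2) + 3d_2·(x - 2)² with b_2 = Δ_2 - h_2(2σ_2 + σ_3)/6 = -67/14, c_2 = σ_2/2 = 43/8, d_2 = (σ_3 - σ_2)/(6h_2) = -145/56. So s'(2) = -67/14.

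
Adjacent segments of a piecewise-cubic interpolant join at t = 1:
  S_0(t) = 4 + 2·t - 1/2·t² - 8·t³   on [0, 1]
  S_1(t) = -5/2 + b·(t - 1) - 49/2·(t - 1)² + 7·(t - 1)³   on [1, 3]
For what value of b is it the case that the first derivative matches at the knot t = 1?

S_0'(t) = 2 - 1·t - 24·t², so S_0'(1) = -23. On the right, S_1'(1) = b, so b = -23.

-23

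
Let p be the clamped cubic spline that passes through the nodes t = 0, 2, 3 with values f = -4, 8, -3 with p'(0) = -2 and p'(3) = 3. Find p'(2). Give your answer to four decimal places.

With m_i denoting the second derivative at x_i, h_i = 2, 1, and Δ_i = (y_(i+1) − y_i)/h_i = 6, -11:
  2·m_0 + 6·m_1 + 1·m_2 = 6(Δ_1 - Δ_0) = -102
Clamped end conditions give two more equations: 2h_0·m_0 + h_0·m_1 = 6(Δ_0 - p'(0)) = 48 and h_1·m_1 + 2h_1·m_2 = 6(p'(3) - Δ_1) = 84.
Forward elimination and back-substitution give m_0 = 92/3, m_1 = -112/3, m_2 = 182/3.
On [2, 3], p'(t) = b_1 + 2c_1·(t - 2) + 3d_1·(t - 2)² with b_1 = Δ_1 - h_1(2m_1 + m_2)/6 = -26/3, c_1 = m_1/2 = -56/3, d_1 = (m_2 - m_1)/(6h_1) = 49/3. So p'(2) = -26/3.

-8.6667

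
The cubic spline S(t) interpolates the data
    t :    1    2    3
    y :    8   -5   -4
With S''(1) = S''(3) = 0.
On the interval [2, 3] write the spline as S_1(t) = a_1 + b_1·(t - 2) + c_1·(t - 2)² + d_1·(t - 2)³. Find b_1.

-6

With σ_i denoting the second derivative at x_i, h_i = 1, 1, and Δ_i = (y_(i+1) − y_i)/h_i = -13, 1:
  1·σ_0 + 4·σ_1 + 1·σ_2 = 6(Δ_1 - Δ_0) = 84
Natural end conditions: σ_0 = σ_2 = 0.
Solving the tridiagonal system: σ_0 = 0, σ_1 = 21, σ_2 = 0.
On [2, 3], with S_1(t) = a_1 + b_1·(t - 2) + c_1·(t - 2)² + d_1·(t - 2)³: c_1 = σ_1/2 = 21/2, d_1 = (σ_2 - σ_1)/(6h_1) = -7/2, b_1 = Δ_1 - h_1(2σ_1 + σ_2)/6 = -6.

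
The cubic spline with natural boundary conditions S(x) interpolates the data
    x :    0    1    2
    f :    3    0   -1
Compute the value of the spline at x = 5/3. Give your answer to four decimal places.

With M_i denoting the second derivative at x_i, h_i = 1, 1, and Δ_i = (y_(i+1) − y_i)/h_i = -3, -1:
  1·M_0 + 4·M_1 + 1·M_2 = 6(Δ_1 - Δ_0) = 12
Natural end conditions: M_0 = M_2 = 0.
Hence M_0 = 0, M_1 = 3, M_2 = 0.
On [1, 2], S(x) = 0 - 2·(x - 1) + 3/2·(x - 1)² - 1/2·(x - 1)³.
With (x - 1) = 2/3: S(5/3) = -22/27.

-0.8148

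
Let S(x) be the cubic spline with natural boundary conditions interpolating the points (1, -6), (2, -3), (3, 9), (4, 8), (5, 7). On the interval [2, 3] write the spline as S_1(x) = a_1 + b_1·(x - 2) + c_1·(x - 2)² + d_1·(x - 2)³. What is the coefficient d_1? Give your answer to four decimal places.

-7.6964

With m_i denoting the second derivative at x_i, h_i = 1, 1, 1, 1, and Δ_i = (y_(i+1) − y_i)/h_i = 3, 12, -1, -1:
  1·m_0 + 4·m_1 + 1·m_2 = 6(Δ_1 - Δ_0) = 54
  1·m_1 + 4·m_2 + 1·m_3 = 6(Δ_2 - Δ_1) = -78
  1·m_2 + 4·m_3 + 1·m_4 = 6(Δ_3 - Δ_2) = 0
Natural end conditions: m_0 = m_4 = 0.
Solving the tridiagonal system: m_0 = 0, m_1 = 561/28, m_2 = -183/7, m_3 = 183/28, m_4 = 0.
On [2, 3], with S_1(x) = a_1 + b_1·(x - 2) + c_1·(x - 2)² + d_1·(x - 2)³: c_1 = m_1/2 = 561/56, d_1 = (m_2 - m_1)/(6h_1) = -431/56, b_1 = Δ_1 - h_1(2m_1 + m_2)/6 = 271/28.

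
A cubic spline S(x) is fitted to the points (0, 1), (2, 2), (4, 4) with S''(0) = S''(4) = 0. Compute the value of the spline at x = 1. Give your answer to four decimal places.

1.4063

Put m_i = S'' at the i-th knot. Here h = (2, 2) and Δ = (1/2, 1), so the interior equations h_(i-1)·m_(i-1) + 2(h_(i-1)+h_i)·m_i + h_i·m_(i+1) = 6(Δ_i − Δ_(i-1)) read
  2·m_0 + 8·m_1 + 2·m_2 = 6(Δ_1 - Δ_0) = 3
Natural end conditions: m_0 = m_2 = 0.
Hence m_0 = 0, m_1 = 3/8, m_2 = 0.
On [0, 2], S(x) = 1 + 3/8·x + 0·x² + 1/32·x³.
With x = 1: S(1) = 45/32.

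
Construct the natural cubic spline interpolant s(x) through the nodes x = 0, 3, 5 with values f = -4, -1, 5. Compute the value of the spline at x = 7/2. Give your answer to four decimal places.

0.2375

Let M_i = s''(x_i). Step sizes h_i = 3, 2; slopes of the chords Δ_i = (y_(i+1) - y_i)/h_i = 1, 3.
  3·M_0 + 10·M_1 + 2·M_2 = 6(Δ_1 - Δ_0) = 12
Natural end conditions: M_0 = M_2 = 0.
Forward elimination and back-substitution give M_0 = 0, M_1 = 6/5, M_2 = 0.
On [3, 5], s(x) = -1 + 11/5·(x - 3) + 3/5·(x - 3)² - 1/10·(x - 3)³.
With (x - 3) = 1/2: s(7/2) = 19/80.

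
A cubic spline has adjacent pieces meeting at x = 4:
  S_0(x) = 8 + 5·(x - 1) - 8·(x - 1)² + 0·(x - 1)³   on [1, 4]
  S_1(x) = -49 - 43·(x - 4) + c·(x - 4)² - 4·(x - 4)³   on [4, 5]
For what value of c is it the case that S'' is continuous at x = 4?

S_0''(x) = -16 + 0·(x - 1), so S_0''(4) = -16. On the right, S_1''(4) = 2c, so c = -8.

-8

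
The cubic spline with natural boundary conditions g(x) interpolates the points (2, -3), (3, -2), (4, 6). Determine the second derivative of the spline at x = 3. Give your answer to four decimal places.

Put M_i = g'' at the i-th knot. Here h = (1, 1) and Δ = (1, 8), so the interior equations h_(i-1)·M_(i-1) + 2(h_(i-1)+h_i)·M_i + h_i·M_(i+1) = 6(Δ_i − Δ_(i-1)) read
  1·M_0 + 4·M_1 + 1·M_2 = 6(Δ_1 - Δ_0) = 42
Natural end conditions: M_0 = M_2 = 0.
Solving the tridiagonal system: M_0 = 0, M_1 = 21/2, M_2 = 0.

10.5000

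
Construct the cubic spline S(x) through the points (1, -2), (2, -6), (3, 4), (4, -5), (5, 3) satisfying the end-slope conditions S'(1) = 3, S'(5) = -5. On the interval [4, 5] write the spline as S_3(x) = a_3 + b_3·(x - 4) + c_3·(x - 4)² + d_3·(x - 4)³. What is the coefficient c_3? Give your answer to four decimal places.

27.8214

Write M_i for S''(x_i). With h_i = 1, 1, 1, 1 and divided differences Δ_i = -4, 10, -9, 8, the continuity of S' gives the tridiagonal system
  1·M_0 + 4·M_1 + 1·M_2 = 6(Δ_1 - Δ_0) = 84
  1·M_1 + 4·M_2 + 1·M_3 = 6(Δ_2 - Δ_1) = -114
  1·M_2 + 4·M_3 + 1·M_4 = 6(Δ_3 - Δ_2) = 102
Clamped end conditions give two more equations: 2h_0·M_0 + h_0·M_1 = 6(Δ_0 - S'(1)) = -42 and h_3·M_3 + 2h_3·M_4 = 6(S'(5) - Δ_3) = -78.
Solving: M_0 = -1223/28, M_1 = 635/14, M_2 = -215/4, M_3 = 779/14, M_4 = -1871/28.
On [4, 5], with S_3(x) = a_3 + b_3·(x - 4) + c_3·(x - 4)² + d_3·(x - 4)³: c_3 = M_3/2 = 779/28, d_3 = (M_4 - M_3)/(6h_3) = -1143/56, b_3 = Δ_3 - h_3(2M_3 + M_4)/6 = 33/56.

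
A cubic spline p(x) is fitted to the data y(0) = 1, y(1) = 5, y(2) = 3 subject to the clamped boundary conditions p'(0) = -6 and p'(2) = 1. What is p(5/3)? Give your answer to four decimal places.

3.5741

Put σ_i = p'' at the i-th knot. Here h = (1, 1) and Δ = (4, -2), so the interior equations h_(i-1)·σ_(i-1) + 2(h_(i-1)+h_i)·σ_i + h_i·σ_(i+1) = 6(Δ_i − Δ_(i-1)) read
  1·σ_0 + 4·σ_1 + 1·σ_2 = 6(Δ_1 - Δ_0) = -36
Clamped end conditions give two more equations: 2h_0·σ_0 + h_0·σ_1 = 6(Δ_0 - p'(0)) = 60 and h_1·σ_1 + 2h_1·σ_2 = 6(p'(2) - Δ_1) = 18.
Forward elimination and back-substitution give σ_0 = 85/2, σ_1 = -25, σ_2 = 43/2.
On [1, 2], p(x) = 5 + 11/4·(x - 1) - 25/2·(x - 1)² + 31/4·(x - 1)³.
With (x - 1) = 2/3: p(5/3) = 193/54.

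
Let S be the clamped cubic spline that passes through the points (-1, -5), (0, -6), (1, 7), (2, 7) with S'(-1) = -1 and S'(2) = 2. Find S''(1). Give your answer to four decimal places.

Let m_i = S''(x_i). Step sizes h_i = 1, 1, 1; slopes of the chords Δ_i = (y_(i+1) - y_i)/h_i = -1, 13, 0.
  1·m_0 + 4·m_1 + 1·m_2 = 6(Δ_1 - Δ_0) = 84
  1·m_1 + 4·m_2 + 1·m_3 = 6(Δ_2 - Δ_1) = -78
Clamped end conditions give two more equations: 2h_0·m_0 + h_0·m_1 = 6(Δ_0 - S'(-1)) = 0 and h_2·m_2 + 2h_2·m_3 = 6(S'(2) - Δ_2) = 12.
Solving the tridiagonal system: m_0 = -84/5, m_1 = 168/5, m_2 = -168/5, m_3 = 114/5.

-33.6000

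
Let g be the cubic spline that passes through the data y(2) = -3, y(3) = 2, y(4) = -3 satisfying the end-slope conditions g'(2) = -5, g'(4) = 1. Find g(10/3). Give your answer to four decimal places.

Put M_i = g'' at the i-th knot. Here h = (1, 1) and Δ = (5, -5), so the interior equations h_(i-1)·M_(i-1) + 2(h_(i-1)+h_i)·M_i + h_i·M_(i+1) = 6(Δ_i − Δ_(i-1)) read
  1·M_0 + 4·M_1 + 1·M_2 = 6(Δ_1 - Δ_0) = -60
Clamped end conditions give two more equations: 2h_0·M_0 + h_0·M_1 = 6(Δ_0 - g'(2)) = 60 and h_1·M_1 + 2h_1·M_2 = 6(g'(4) - Δ_1) = 36.
Solving: M_0 = 48, M_1 = -36, M_2 = 36.
On [3, 4], g(x) = 2 + 1·(x - 3) - 18·(x - 3)² + 12·(x - 3)³.
With (x - 3) = 1/3: g(10/3) = 7/9.

0.7778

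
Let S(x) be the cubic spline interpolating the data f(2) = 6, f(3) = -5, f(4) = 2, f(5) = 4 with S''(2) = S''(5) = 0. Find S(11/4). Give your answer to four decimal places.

Let M_i = S''(x_i). Step sizes h_i = 1, 1, 1; slopes of the chords Δ_i = (y_(i+1) - y_i)/h_i = -11, 7, 2.
  1·M_0 + 4·M_1 + 1·M_2 = 6(Δ_1 - Δ_0) = 108
  1·M_1 + 4·M_2 + 1·M_3 = 6(Δ_2 - Δ_1) = -30
Natural end conditions: M_0 = M_3 = 0.
Solving: M_0 = 0, M_1 = 154/5, M_2 = -76/5, M_3 = 0.
On [2, 3], S(x) = 6 - 242/15·(x - 2) + 0·(x - 2)² + 77/15·(x - 2)³.
With (x - 2) = 3/4: S(11/4) = -1259/320.

-3.9344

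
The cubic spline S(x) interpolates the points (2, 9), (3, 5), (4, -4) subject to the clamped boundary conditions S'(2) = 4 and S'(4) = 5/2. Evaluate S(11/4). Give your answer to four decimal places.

Write M_i for S''(x_i). With h_i = 1, 1 and divided differences Δ_i = -4, -9, the continuity of S' gives the tridiagonal system
  1·M_0 + 4·M_1 + 1·M_2 = 6(Δ_1 - Δ_0) = -30
Clamped end conditions give two more equations: 2h_0·M_0 + h_0·M_1 = 6(Δ_0 - S'(2)) = -48 and h_1·M_1 + 2h_1·M_2 = 6(S'(4) - Δ_1) = 69.
Forward elimination and back-substitution give M_0 = -69/4, M_1 = -27/2, M_2 = 165/4.
On [2, 3], S(x) = 9 + 4·(x - 2) - 69/8·(x - 2)² + 5/8·(x - 2)³.
With (x - 2) = 3/4: S(11/4) = 3795/512.

7.4121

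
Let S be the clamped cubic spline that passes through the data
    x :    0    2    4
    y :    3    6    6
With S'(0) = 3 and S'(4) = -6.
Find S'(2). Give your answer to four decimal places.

1.8750

Write σ_i for S''(x_i). With h_i = 2, 2 and divided differences Δ_i = 3/2, 0, the continuity of S' gives the tridiagonal system
  2·σ_0 + 8·σ_1 + 2·σ_2 = 6(Δ_1 - Δ_0) = -9
Clamped end conditions give two more equations: 2h_0·σ_0 + h_0·σ_1 = 6(Δ_0 - S'(0)) = -9 and h_1·σ_1 + 2h_1·σ_2 = 6(S'(4) - Δ_1) = -36.
Solving the tridiagonal system: σ_0 = -27/8, σ_1 = 9/4, σ_2 = -81/8.
On [2, 4], S'(x) = b_1 + 2c_1·(x - 2) + 3d_1·(x - 2)² with b_1 = Δ_1 - h_1(2σ_1 + σ_2)/6 = 15/8, c_1 = σ_1/2 = 9/8, d_1 = (σ_2 - σ_1)/(6h_1) = -33/32. So S'(2) = 15/8.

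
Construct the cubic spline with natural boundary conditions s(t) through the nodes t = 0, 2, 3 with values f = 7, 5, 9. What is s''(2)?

5

Write m_i for s''(x_i). With h_i = 2, 1 and divided differences Δ_i = -1, 4, the continuity of s' gives the tridiagonal system
  2·m_0 + 6·m_1 + 1·m_2 = 6(Δ_1 - Δ_0) = 30
Natural end conditions: m_0 = m_2 = 0.
Hence m_0 = 0, m_1 = 5, m_2 = 0.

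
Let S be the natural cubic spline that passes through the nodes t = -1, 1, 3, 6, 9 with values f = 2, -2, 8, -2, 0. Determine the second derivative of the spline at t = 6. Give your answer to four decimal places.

With M_i denoting the second derivative at x_i, h_i = 2, 2, 3, 3, and Δ_i = (y_(i+1) − y_i)/h_i = -2, 5, -10/3, 2/3:
  2·M_0 + 8·M_1 + 2·M_2 = 6(Δ_1 - Δ_0) = 42
  2·M_1 + 10·M_2 + 3·M_3 = 6(Δ_2 - Δ_1) = -50
  3·M_2 + 12·M_3 + 3·M_4 = 6(Δ_3 - Δ_2) = 24
Natural end conditions: M_0 = M_4 = 0.
Solving the tridiagonal system: M_0 = 0, M_1 = 143/20, M_2 = -38/5, M_3 = 39/10, M_4 = 0.

3.9000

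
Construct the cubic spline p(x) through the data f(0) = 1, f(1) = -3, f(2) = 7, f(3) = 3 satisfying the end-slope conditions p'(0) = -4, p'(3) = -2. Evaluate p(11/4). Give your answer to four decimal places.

Let m_i = p''(x_i). Step sizes h_i = 1, 1, 1; slopes of the chords Δ_i = (y_(i+1) - y_i)/h_i = -4, 10, -4.
  1·m_0 + 4·m_1 + 1·m_2 = 6(Δ_1 - Δ_0) = 84
  1·m_1 + 4·m_2 + 1·m_3 = 6(Δ_2 - Δ_1) = -84
Clamped end conditions give two more equations: 2h_0·m_0 + h_0·m_1 = 6(Δ_0 - p'(0)) = 0 and h_2·m_2 + 2h_2·m_3 = 6(p'(3) - Δ_2) = 12.
Solving: m_0 = -256/15, m_1 = 512/15, m_2 = -532/15, m_3 = 356/15.
On [2, 3], p(x) = 7 + 58/15·(x - 2) - 266/15·(x - 2)² + 148/15·(x - 2)³.
With (x - 2) = 3/4: p(11/4) = 327/80.

4.0875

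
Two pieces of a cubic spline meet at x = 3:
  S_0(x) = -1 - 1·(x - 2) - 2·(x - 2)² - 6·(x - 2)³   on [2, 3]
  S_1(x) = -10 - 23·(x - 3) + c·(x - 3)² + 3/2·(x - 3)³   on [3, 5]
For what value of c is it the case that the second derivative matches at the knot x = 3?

S_0''(x) = -4 - 36·(x - 2), so S_0''(3) = -40. On the right, S_1''(3) = 2c, so c = -20.

-20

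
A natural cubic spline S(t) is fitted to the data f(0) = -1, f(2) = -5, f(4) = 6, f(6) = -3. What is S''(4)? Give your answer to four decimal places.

-9.5000

Let σ_i = S''(x_i). Step sizes h_i = 2, 2, 2; slopes of the chords Δ_i = (y_(i+1) - y_i)/h_i = -2, 11/2, -9/2.
  2·σ_0 + 8·σ_1 + 2·σ_2 = 6(Δ_1 - Δ_0) = 45
  2·σ_1 + 8·σ_2 + 2·σ_3 = 6(Δ_2 - Δ_1) = -60
Natural end conditions: σ_0 = σ_3 = 0.
Forward elimination and back-substitution give σ_0 = 0, σ_1 = 8, σ_2 = -19/2, σ_3 = 0.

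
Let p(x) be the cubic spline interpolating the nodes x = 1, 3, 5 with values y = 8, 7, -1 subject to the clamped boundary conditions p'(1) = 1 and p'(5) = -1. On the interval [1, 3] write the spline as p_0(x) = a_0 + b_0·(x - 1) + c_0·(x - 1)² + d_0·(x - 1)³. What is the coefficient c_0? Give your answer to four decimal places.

Write M_i for p''(x_i). With h_i = 2, 2 and divided differences Δ_i = -1/2, -4, the continuity of p' gives the tridiagonal system
  2·M_0 + 8·M_1 + 2·M_2 = 6(Δ_1 - Δ_0) = -21
Clamped end conditions give two more equations: 2h_0·M_0 + h_0·M_1 = 6(Δ_0 - p'(1)) = -9 and h_1·M_1 + 2h_1·M_2 = 6(p'(5) - Δ_1) = 18.
Solving the tridiagonal system: M_0 = -1/8, M_1 = -17/4, M_2 = 53/8.
On [1, 3], with p_0(x) = a_0 + b_0·(x - 1) + c_0·(x - 1)² + d_0·(x - 1)³: c_0 = M_0/2 = -1/16, d_0 = (M_1 - M_0)/(6h_0) = -11/32, b_0 = Δ_0 - h_0(2M_0 + M_1)/6 = 1.

-0.0625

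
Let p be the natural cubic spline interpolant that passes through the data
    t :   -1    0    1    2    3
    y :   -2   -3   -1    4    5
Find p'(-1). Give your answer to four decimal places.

Put M_i = p'' at the i-th knot. Here h = (1, 1, 1, 1) and Δ = (-1, 2, 5, 1), so the interior equations h_(i-1)·M_(i-1) + 2(h_(i-1)+h_i)·M_i + h_i·M_(i+1) = 6(Δ_i − Δ_(i-1)) read
  1·M_0 + 4·M_1 + 1·M_2 = 6(Δ_1 - Δ_0) = 18
  1·M_1 + 4·M_2 + 1·M_3 = 6(Δ_2 - Δ_1) = 18
  1·M_2 + 4·M_3 + 1·M_4 = 6(Δ_3 - Δ_2) = -24
Natural end conditions: M_0 = M_4 = 0.
Solving: M_0 = 0, M_1 = 87/28, M_2 = 39/7, M_3 = -207/28, M_4 = 0.
On [-1, 0], p'(t) = b_0 + 2c_0·(t + 1) + 3d_0·(t + 1)² with b_0 = Δ_0 - h_0(2M_0 + M_1)/6 = -85/56, c_0 = M_0/2 = 0, d_0 = (M_1 - M_0)/(6h_0) = 29/56. So p'(-1) = -85/56.

-1.5179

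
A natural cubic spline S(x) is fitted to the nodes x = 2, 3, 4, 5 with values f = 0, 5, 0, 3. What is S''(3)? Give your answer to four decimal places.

Write m_i for S''(x_i). With h_i = 1, 1, 1 and divided differences Δ_i = 5, -5, 3, the continuity of S' gives the tridiagonal system
  1·m_0 + 4·m_1 + 1·m_2 = 6(Δ_1 - Δ_0) = -60
  1·m_1 + 4·m_2 + 1·m_3 = 6(Δ_2 - Δ_1) = 48
Natural end conditions: m_0 = m_3 = 0.
Forward elimination and back-substitution give m_0 = 0, m_1 = -96/5, m_2 = 84/5, m_3 = 0.

-19.2000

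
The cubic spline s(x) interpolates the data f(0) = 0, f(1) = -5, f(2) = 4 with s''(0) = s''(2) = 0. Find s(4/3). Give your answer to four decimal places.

Let M_i = s''(x_i). Step sizes h_i = 1, 1; slopes of the chords Δ_i = (y_(i+1) - y_i)/h_i = -5, 9.
  1·M_0 + 4·M_1 + 1·M_2 = 6(Δ_1 - Δ_0) = 84
Natural end conditions: M_0 = M_2 = 0.
Forward elimination and back-substitution give M_0 = 0, M_1 = 21, M_2 = 0.
On [1, 2], s(x) = -5 + 2·(x - 1) + 21/2·(x - 1)² - 7/2·(x - 1)³.
With (x - 1) = 1/3: s(4/3) = -89/27.

-3.2963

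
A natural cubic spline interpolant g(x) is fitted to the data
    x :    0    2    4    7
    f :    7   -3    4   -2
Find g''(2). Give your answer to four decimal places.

Write M_i for g''(x_i). With h_i = 2, 2, 3 and divided differences Δ_i = -5, 7/2, -2, the continuity of g' gives the tridiagonal system
  2·M_0 + 8·M_1 + 2·M_2 = 6(Δ_1 - Δ_0) = 51
  2·M_1 + 10·M_2 + 3·M_3 = 6(Δ_2 - Δ_1) = -33
Natural end conditions: M_0 = M_3 = 0.
Hence M_0 = 0, M_1 = 144/19, M_2 = -183/38, M_3 = 0.

7.5789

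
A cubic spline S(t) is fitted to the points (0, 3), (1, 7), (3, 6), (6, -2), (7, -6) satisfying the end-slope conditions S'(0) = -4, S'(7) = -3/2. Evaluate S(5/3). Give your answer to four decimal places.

Put m_i = S'' at the i-th knot. Here h = (1, 2, 3, 1) and Δ = (4, -1/2, -8/3, -4), so the interior equations h_(i-1)·m_(i-1) + 2(h_(i-1)+h_i)·m_i + h_i·m_(i+1) = 6(Δ_i − Δ_(i-1)) read
  1·m_0 + 6·m_1 + 2·m_2 = 6(Δ_1 - Δ_0) = -27
  2·m_1 + 10·m_2 + 3·m_3 = 6(Δ_2 - Δ_1) = -13
  3·m_2 + 8·m_3 + 1·m_4 = 6(Δ_3 - Δ_2) = -8
Clamped end conditions give two more equations: 2h_0·m_0 + h_0·m_1 = 6(Δ_0 - S'(0)) = 48 and h_3·m_3 + 2h_3·m_4 = 6(S'(7) - Δ_3) = 15.
Solving: m_0 = 3208/111, m_1 = -1088/111, m_2 = 323/222, m_3 = -98/37, m_4 = 653/74.
On [1, 3], S(t) = 7 + 616/111·(t - 1) - 544/111·(t - 1)² + 833/888·(t - 1)³.
With (t - 1) = 2/3: S(5/3) = 26372/2997.

8.7995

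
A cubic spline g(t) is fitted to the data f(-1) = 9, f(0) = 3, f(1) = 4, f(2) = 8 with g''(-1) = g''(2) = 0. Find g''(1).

Let m_i = g''(x_i). Step sizes h_i = 1, 1, 1; slopes of the chords Δ_i = (y_(i+1) - y_i)/h_i = -6, 1, 4.
  1·m_0 + 4·m_1 + 1·m_2 = 6(Δ_1 - Δ_0) = 42
  1·m_1 + 4·m_2 + 1·m_3 = 6(Δ_2 - Δ_1) = 18
Natural end conditions: m_0 = m_3 = 0.
Solving: m_0 = 0, m_1 = 10, m_2 = 2, m_3 = 0.

2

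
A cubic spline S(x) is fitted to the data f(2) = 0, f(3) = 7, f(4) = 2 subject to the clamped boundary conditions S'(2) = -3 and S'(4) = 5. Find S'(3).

1

Write σ_i for S''(x_i). With h_i = 1, 1 and divided differences Δ_i = 7, -5, the continuity of S' gives the tridiagonal system
  1·σ_0 + 4·σ_1 + 1·σ_2 = 6(Δ_1 - Δ_0) = -72
Clamped end conditions give two more equations: 2h_0·σ_0 + h_0·σ_1 = 6(Δ_0 - S'(2)) = 60 and h_1·σ_1 + 2h_1·σ_2 = 6(S'(4) - Δ_1) = 60.
Hence σ_0 = 52, σ_1 = -44, σ_2 = 52.
On [3, 4], S'(x) = b_1 + 2c_1·(x - 3) + 3d_1·(x - 3)² with b_1 = Δ_1 - h_1(2σ_1 + σ_2)/6 = 1, c_1 = σ_1/2 = -22, d_1 = (σ_2 - σ_1)/(6h_1) = 16. So S'(3) = 1.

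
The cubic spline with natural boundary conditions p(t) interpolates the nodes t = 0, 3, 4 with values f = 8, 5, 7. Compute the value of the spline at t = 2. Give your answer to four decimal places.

4.7500

With m_i denoting the second derivative at x_i, h_i = 3, 1, and Δ_i = (y_(i+1) − y_i)/h_i = -1, 2:
  3·m_0 + 8·m_1 + 1·m_2 = 6(Δ_1 - Δ_0) = 18
Natural end conditions: m_0 = m_2 = 0.
Forward elimination and back-substitution give m_0 = 0, m_1 = 9/4, m_2 = 0.
On [0, 3], p(t) = 8 - 17/8·t + 0·t² + 1/8·t³.
With t = 2: p(2) = 19/4.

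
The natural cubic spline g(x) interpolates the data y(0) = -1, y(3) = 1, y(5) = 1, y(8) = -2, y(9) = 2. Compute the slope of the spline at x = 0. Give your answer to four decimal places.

0.6726

Write σ_i for g''(x_i). With h_i = 3, 2, 3, 1 and divided differences Δ_i = 2/3, 0, -1, 4, the continuity of g' gives the tridiagonal system
  3·σ_0 + 10·σ_1 + 2·σ_2 = 6(Δ_1 - Δ_0) = -4
  2·σ_1 + 10·σ_2 + 3·σ_3 = 6(Δ_2 - Δ_1) = -6
  3·σ_2 + 8·σ_3 + 1·σ_4 = 6(Δ_3 - Δ_2) = 30
Natural end conditions: σ_0 = σ_4 = 0.
Solving the tridiagonal system: σ_0 = 0, σ_1 = -4/339, σ_2 = -658/339, σ_3 = 506/113, σ_4 = 0.
On [0, 3], g'(x) = b_0 + 2c_0·x + 3d_0·x² with b_0 = Δ_0 - h_0(2σ_0 + σ_1)/6 = 76/113, c_0 = σ_0/2 = 0, d_0 = (σ_1 - σ_0)/(6h_0) = -2/3051. So g'(0) = 76/113.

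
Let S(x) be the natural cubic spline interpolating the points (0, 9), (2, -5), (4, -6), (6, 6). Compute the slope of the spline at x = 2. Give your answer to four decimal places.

-4.4000

Write σ_i for S''(x_i). With h_i = 2, 2, 2 and divided differences Δ_i = -7, -1/2, 6, the continuity of S' gives the tridiagonal system
  2·σ_0 + 8·σ_1 + 2·σ_2 = 6(Δ_1 - Δ_0) = 39
  2·σ_1 + 8·σ_2 + 2·σ_3 = 6(Δ_2 - Δ_1) = 39
Natural end conditions: σ_0 = σ_3 = 0.
Solving: σ_0 = 0, σ_1 = 39/10, σ_2 = 39/10, σ_3 = 0.
On [2, 4], S'(x) = b_1 + 2c_1·(x - 2) + 3d_1·(x - 2)² with b_1 = Δ_1 - h_1(2σ_1 + σ_2)/6 = -22/5, c_1 = σ_1/2 = 39/20, d_1 = (σ_2 - σ_1)/(6h_1) = 0. So S'(2) = -22/5.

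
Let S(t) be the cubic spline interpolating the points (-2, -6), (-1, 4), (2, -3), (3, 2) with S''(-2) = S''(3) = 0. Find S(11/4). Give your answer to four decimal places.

0.3423

With M_i denoting the second derivative at x_i, h_i = 1, 3, 1, and Δ_i = (y_(i+1) − y_i)/h_i = 10, -7/3, 5:
  1·M_0 + 8·M_1 + 3·M_2 = 6(Δ_1 - Δ_0) = -74
  3·M_1 + 8·M_2 + 1·M_3 = 6(Δ_2 - Δ_1) = 44
Natural end conditions: M_0 = M_3 = 0.
Forward elimination and back-substitution give M_0 = 0, M_1 = -724/55, M_2 = 574/55, M_3 = 0.
On [2, 3], S(t) = -3 + 251/165·(t - 2) + 287/55·(t - 2)² - 287/165·(t - 2)³.
With (t - 2) = 3/4: S(11/4) = 241/704.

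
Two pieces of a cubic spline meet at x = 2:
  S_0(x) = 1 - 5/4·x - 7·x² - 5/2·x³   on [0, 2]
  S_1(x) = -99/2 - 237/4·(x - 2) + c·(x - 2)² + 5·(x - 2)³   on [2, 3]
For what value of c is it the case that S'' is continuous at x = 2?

S_0''(x) = -14 - 15·x, so S_0''(2) = -44. On the right, S_1''(2) = 2c, so c = -22.

-22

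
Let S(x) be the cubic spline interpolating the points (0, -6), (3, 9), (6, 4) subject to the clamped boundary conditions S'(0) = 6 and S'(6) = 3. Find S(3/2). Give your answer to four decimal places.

3.6563

Put M_i = S'' at the i-th knot. Here h = (3, 3) and Δ = (5, -5/3), so the interior equations h_(i-1)·M_(i-1) + 2(h_(i-1)+h_i)·M_i + h_i·M_(i+1) = 6(Δ_i − Δ_(i-1)) read
  3·M_0 + 12·M_1 + 3·M_2 = 6(Δ_1 - Δ_0) = -40
Clamped end conditions give two more equations: 2h_0·M_0 + h_0·M_1 = 6(Δ_0 - S'(0)) = -6 and h_1·M_1 + 2h_1·M_2 = 6(S'(6) - Δ_1) = 28.
Solving: M_0 = 11/6, M_1 = -17/3, M_2 = 15/2.
On [0, 3], S(x) = -6 + 6·x + 11/12·x² - 5/12·x³.
With x = 3/2: S(3/2) = 117/32.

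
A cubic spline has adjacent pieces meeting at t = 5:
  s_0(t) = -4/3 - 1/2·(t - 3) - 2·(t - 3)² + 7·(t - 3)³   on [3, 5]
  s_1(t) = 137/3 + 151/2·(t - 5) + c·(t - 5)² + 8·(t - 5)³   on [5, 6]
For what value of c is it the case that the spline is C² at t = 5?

40

s_0''(t) = -4 + 42·(t - 3), so s_0''(5) = 80. On the right, s_1''(5) = 2c, so c = 40.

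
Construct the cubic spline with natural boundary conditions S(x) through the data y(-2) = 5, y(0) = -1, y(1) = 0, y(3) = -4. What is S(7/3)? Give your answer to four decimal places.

-1.9217

Put m_i = S'' at the i-th knot. Here h = (2, 1, 2) and Δ = (-3, 1, -2), so the interior equations h_(i-1)·m_(i-1) + 2(h_(i-1)+h_i)·m_i + h_i·m_(i+1) = 6(Δ_i − Δ_(i-1)) read
  2·m_0 + 6·m_1 + 1·m_2 = 6(Δ_1 - Δ_0) = 24
  1·m_1 + 6·m_2 + 2·m_3 = 6(Δ_2 - Δ_1) = -18
Natural end conditions: m_0 = m_3 = 0.
Forward elimination and back-substitution give m_0 = 0, m_1 = 162/35, m_2 = -132/35, m_3 = 0.
On [1, 3], S(x) = 0 + 18/35·(x - 1) - 66/35·(x - 1)² + 11/35·(x - 1)³.
With (x - 1) = 4/3: S(7/3) = -1816/945.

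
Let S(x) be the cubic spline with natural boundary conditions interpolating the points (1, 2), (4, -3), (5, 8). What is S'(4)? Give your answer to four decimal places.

7.8333

With M_i denoting the second derivative at x_i, h_i = 3, 1, and Δ_i = (y_(i+1) − y_i)/h_i = -5/3, 11:
  3·M_0 + 8·M_1 + 1·M_2 = 6(Δ_1 - Δ_0) = 76
Natural end conditions: M_0 = M_2 = 0.
Hence M_0 = 0, M_1 = 19/2, M_2 = 0.
On [4, 5], S'(x) = b_1 + 2c_1·(x - 4) + 3d_1·(x - 4)² with b_1 = Δ_1 - h_1(2M_1 + M_2)/6 = 47/6, c_1 = M_1/2 = 19/4, d_1 = (M_2 - M_1)/(6h_1) = -19/12. So S'(4) = 47/6.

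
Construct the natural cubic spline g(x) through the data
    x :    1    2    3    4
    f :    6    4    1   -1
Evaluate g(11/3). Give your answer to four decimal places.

-0.4321

Put m_i = g'' at the i-th knot. Here h = (1, 1, 1) and Δ = (-2, -3, -2), so the interior equations h_(i-1)·m_(i-1) + 2(h_(i-1)+h_i)·m_i + h_i·m_(i+1) = 6(Δ_i − Δ_(i-1)) read
  1·m_0 + 4·m_1 + 1·m_2 = 6(Δ_1 - Δ_0) = -6
  1·m_1 + 4·m_2 + 1·m_3 = 6(Δ_2 - Δ_1) = 6
Natural end conditions: m_0 = m_3 = 0.
Solving: m_0 = 0, m_1 = -2, m_2 = 2, m_3 = 0.
On [3, 4], g(x) = 1 - 8/3·(x - 3) + 1·(x - 3)² - 1/3·(x - 3)³.
With (x - 3) = 2/3: g(11/3) = -35/81.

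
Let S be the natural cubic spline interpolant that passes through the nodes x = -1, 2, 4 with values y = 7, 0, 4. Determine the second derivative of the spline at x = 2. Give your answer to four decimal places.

With σ_i denoting the second derivative at x_i, h_i = 3, 2, and Δ_i = (y_(i+1) − y_i)/h_i = -7/3, 2:
  3·σ_0 + 10·σ_1 + 2·σ_2 = 6(Δ_1 - Δ_0) = 26
Natural end conditions: σ_0 = σ_2 = 0.
Solving the tridiagonal system: σ_0 = 0, σ_1 = 13/5, σ_2 = 0.

2.6000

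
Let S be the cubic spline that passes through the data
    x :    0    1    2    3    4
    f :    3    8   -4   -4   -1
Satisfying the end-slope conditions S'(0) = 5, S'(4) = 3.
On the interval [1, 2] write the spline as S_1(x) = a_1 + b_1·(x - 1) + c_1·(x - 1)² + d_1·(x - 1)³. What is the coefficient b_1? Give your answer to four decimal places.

With M_i denoting the second derivative at x_i, h_i = 1, 1, 1, 1, and Δ_i = (y_(i+1) − y_i)/h_i = 5, -12, 0, 3:
  1·M_0 + 4·M_1 + 1·M_2 = 6(Δ_1 - Δ_0) = -102
  1·M_1 + 4·M_2 + 1·M_3 = 6(Δ_2 - Δ_1) = 72
  1·M_2 + 4·M_3 + 1·M_4 = 6(Δ_3 - Δ_2) = 18
Clamped end conditions give two more equations: 2h_0·M_0 + h_0·M_1 = 6(Δ_0 - S'(0)) = 0 and h_3·M_3 + 2h_3·M_4 = 6(S'(4) - Δ_3) = 0.
Forward elimination and back-substitution give M_0 = 130/7, M_1 = -260/7, M_2 = 28, M_3 = -20/7, M_4 = 10/7.
On [1, 2], with S_1(x) = a_1 + b_1·(x - 1) + c_1·(x - 1)² + d_1·(x - 1)³: c_1 = M_1/2 = -130/7, d_1 = (M_2 - M_1)/(6h_1) = 76/7, b_1 = Δ_1 - h_1(2M_1 + M_2)/6 = -30/7.

-4.2857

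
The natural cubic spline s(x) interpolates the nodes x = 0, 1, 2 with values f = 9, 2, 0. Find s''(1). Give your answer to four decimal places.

Put M_i = s'' at the i-th knot. Here h = (1, 1) and Δ = (-7, -2), so the interior equations h_(i-1)·M_(i-1) + 2(h_(i-1)+h_i)·M_i + h_i·M_(i+1) = 6(Δ_i − Δ_(i-1)) read
  1·M_0 + 4·M_1 + 1·M_2 = 6(Δ_1 - Δ_0) = 30
Natural end conditions: M_0 = M_2 = 0.
Solving the tridiagonal system: M_0 = 0, M_1 = 15/2, M_2 = 0.

7.5000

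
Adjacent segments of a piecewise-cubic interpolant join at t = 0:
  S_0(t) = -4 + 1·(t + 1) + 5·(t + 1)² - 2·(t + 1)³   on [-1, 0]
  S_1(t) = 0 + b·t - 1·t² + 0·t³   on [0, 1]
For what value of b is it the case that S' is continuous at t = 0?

S_0'(t) = 1 + 10·(t + 1) - 6·(t + 1)², so S_0'(0) = 5. On the right, S_1'(0) = b, so b = 5.

5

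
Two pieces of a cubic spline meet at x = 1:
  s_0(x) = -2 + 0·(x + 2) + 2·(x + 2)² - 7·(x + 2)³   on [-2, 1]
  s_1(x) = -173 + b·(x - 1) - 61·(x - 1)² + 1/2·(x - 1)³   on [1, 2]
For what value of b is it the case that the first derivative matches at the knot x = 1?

s_0'(x) = 0 + 4·(x + 2) - 21·(x + 2)², so s_0'(1) = -177. On the right, s_1'(1) = b, so b = -177.

-177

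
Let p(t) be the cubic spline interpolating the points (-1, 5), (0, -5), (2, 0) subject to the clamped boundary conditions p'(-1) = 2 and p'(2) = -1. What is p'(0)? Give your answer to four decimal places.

-9.2500

Put M_i = p'' at the i-th knot. Here h = (1, 2) and Δ = (-10, 5/2), so the interior equations h_(i-1)·M_(i-1) + 2(h_(i-1)+h_i)·M_i + h_i·M_(i+1) = 6(Δ_i − Δ_(i-1)) read
  1·M_0 + 6·M_1 + 2·M_2 = 6(Δ_1 - Δ_0) = 75
Clamped end conditions give two more equations: 2h_0·M_0 + h_0·M_1 = 6(Δ_0 - p'(-1)) = -72 and h_1·M_1 + 2h_1·M_2 = 6(p'(2) - Δ_1) = -21.
Solving: M_0 = -99/2, M_1 = 27, M_2 = -75/4.
On [0, 2], p'(t) = b_1 + 2c_1·t + 3d_1·t² with b_1 = Δ_1 - h_1(2M_1 + M_2)/6 = -37/4, c_1 = M_1/2 = 27/2, d_1 = (M_2 - M_1)/(6h_1) = -61/16. So p'(0) = -37/4.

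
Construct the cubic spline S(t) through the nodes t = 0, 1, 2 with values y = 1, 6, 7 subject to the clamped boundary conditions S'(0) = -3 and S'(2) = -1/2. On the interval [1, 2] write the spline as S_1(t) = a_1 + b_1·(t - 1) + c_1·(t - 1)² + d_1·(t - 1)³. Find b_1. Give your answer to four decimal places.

Let M_i = S''(x_i). Step sizes h_i = 1, 1; slopes of the chords Δ_i = (y_(i+1) - y_i)/h_i = 5, 1.
  1·M_0 + 4·M_1 + 1·M_2 = 6(Δ_1 - Δ_0) = -24
Clamped end conditions give two more equations: 2h_0·M_0 + h_0·M_1 = 6(Δ_0 - S'(0)) = 48 and h_1·M_1 + 2h_1·M_2 = 6(S'(2) - Δ_1) = -9.
Solving: M_0 = 125/4, M_1 = -29/2, M_2 = 11/4.
On [1, 2], with S_1(t) = a_1 + b_1·(t - 1) + c_1·(t - 1)² + d_1·(t - 1)³: c_1 = M_1/2 = -29/4, d_1 = (M_2 - M_1)/(6h_1) = 23/8, b_1 = Δ_1 - h_1(2M_1 + M_2)/6 = 43/8.

5.3750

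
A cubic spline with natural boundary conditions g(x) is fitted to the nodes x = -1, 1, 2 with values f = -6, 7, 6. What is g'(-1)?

Put M_i = g'' at the i-th knot. Here h = (2, 1) and Δ = (13/2, -1), so the interior equations h_(i-1)·M_(i-1) + 2(h_(i-1)+h_i)·M_i + h_i·M_(i+1) = 6(Δ_i − Δ_(i-1)) read
  2·M_0 + 6·M_1 + 1·M_2 = 6(Δ_1 - Δ_0) = -45
Natural end conditions: M_0 = M_2 = 0.
Hence M_0 = 0, M_1 = -15/2, M_2 = 0.
On [-1, 1], g'(x) = b_0 + 2c_0·(x + 1) + 3d_0·(x + 1)² with b_0 = Δ_0 - h_0(2M_0 + M_1)/6 = 9, c_0 = M_0/2 = 0, d_0 = (M_1 - M_0)/(6h_0) = -5/8. So g'(-1) = 9.

9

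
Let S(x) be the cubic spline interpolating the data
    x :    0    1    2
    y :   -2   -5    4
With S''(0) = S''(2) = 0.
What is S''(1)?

With m_i denoting the second derivative at x_i, h_i = 1, 1, and Δ_i = (y_(i+1) − y_i)/h_i = -3, 9:
  1·m_0 + 4·m_1 + 1·m_2 = 6(Δ_1 - Δ_0) = 72
Natural end conditions: m_0 = m_2 = 0.
Hence m_0 = 0, m_1 = 18, m_2 = 0.

18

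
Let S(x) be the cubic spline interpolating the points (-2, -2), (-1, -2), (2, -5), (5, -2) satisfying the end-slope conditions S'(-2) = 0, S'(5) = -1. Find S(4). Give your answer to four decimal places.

With M_i denoting the second derivative at x_i, h_i = 1, 3, 3, and Δ_i = (y_(i+1) − y_i)/h_i = 0, -1, 1:
  1·M_0 + 8·M_1 + 3·M_2 = 6(Δ_1 - Δ_0) = -6
  3·M_1 + 12·M_2 + 3·M_3 = 6(Δ_2 - Δ_1) = 12
Clamped end conditions give two more equations: 2h_0·M_0 + h_0·M_1 = 6(Δ_0 - S'(-2)) = 0 and h_2·M_2 + 2h_2·M_3 = 6(S'(5) - Δ_2) = -12.
Hence M_0 = 26/31, M_1 = -52/31, M_2 = 68/31, M_3 = -96/31.
On [2, 5], S(x) = -5 + 11/31·(x - 2) + 34/31·(x - 2)² - 82/279·(x - 2)³.
With (x - 2) = 2: S(4) = -629/279.

-2.2545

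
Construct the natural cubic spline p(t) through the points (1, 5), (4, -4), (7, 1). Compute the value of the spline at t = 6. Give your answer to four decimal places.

Write M_i for p''(x_i). With h_i = 3, 3 and divided differences Δ_i = -3, 5/3, the continuity of p' gives the tridiagonal system
  3·M_0 + 12·M_1 + 3·M_2 = 6(Δ_1 - Δ_0) = 28
Natural end conditions: M_0 = M_2 = 0.
Forward elimination and back-substitution give M_0 = 0, M_1 = 7/3, M_2 = 0.
On [4, 7], p(t) = -4 - 2/3·(t - 4) + 7/6·(t - 4)² - 7/54·(t - 4)³.
With (t - 4) = 2: p(6) = -46/27.

-1.7037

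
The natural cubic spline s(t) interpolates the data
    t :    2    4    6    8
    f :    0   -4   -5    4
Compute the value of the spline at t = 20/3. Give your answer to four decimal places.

Put m_i = s'' at the i-th knot. Here h = (2, 2, 2) and Δ = (-2, -1/2, 9/2), so the interior equations h_(i-1)·m_(i-1) + 2(h_(i-1)+h_i)·m_i + h_i·m_(i+1) = 6(Δ_i − Δ_(i-1)) read
  2·m_0 + 8·m_1 + 2·m_2 = 6(Δ_1 - Δ_0) = 9
  2·m_1 + 8·m_2 + 2·m_3 = 6(Δ_2 - Δ_1) = 30
Natural end conditions: m_0 = m_3 = 0.
Solving the tridiagonal system: m_0 = 0, m_1 = 1/5, m_2 = 37/10, m_3 = 0.
On [6, 8], s(t) = -5 + 61/30·(t - 6) + 37/20·(t - 6)² - 37/120·(t - 6)³.
With (t - 6) = 2/3: s(20/3) = -236/81.

-2.9136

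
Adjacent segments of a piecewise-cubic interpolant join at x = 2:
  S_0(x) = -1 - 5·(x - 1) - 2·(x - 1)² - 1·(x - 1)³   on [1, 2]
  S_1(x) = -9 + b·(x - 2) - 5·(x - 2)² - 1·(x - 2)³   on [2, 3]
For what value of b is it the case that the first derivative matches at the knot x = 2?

S_0'(x) = -5 - 4·(x - 1) - 3·(x - 1)², so S_0'(2) = -12. On the right, S_1'(2) = b, so b = -12.

-12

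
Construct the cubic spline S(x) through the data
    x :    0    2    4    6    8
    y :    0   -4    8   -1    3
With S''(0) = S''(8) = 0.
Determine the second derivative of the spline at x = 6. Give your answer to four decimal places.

Let M_i = S''(x_i). Step sizes h_i = 2, 2, 2, 2; slopes of the chords Δ_i = (y_(i+1) - y_i)/h_i = -2, 6, -9/2, 2.
  2·M_0 + 8·M_1 + 2·M_2 = 6(Δ_1 - Δ_0) = 48
  2·M_1 + 8·M_2 + 2·M_3 = 6(Δ_2 - Δ_1) = -63
  2·M_2 + 8·M_3 + 2·M_4 = 6(Δ_3 - Δ_2) = 39
Natural end conditions: M_0 = M_4 = 0.
Solving the tridiagonal system: M_0 = 0, M_1 = 1011/112, M_2 = -339/28, M_3 = 885/112, M_4 = 0.

7.9018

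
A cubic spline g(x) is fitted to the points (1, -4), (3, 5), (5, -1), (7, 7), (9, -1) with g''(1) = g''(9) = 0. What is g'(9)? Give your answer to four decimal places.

Put σ_i = g'' at the i-th knot. Here h = (2, 2, 2, 2) and Δ = (9/2, -3, 4, -4), so the interior equations h_(i-1)·σ_(i-1) + 2(h_(i-1)+h_i)·σ_i + h_i·σ_(i+1) = 6(Δ_i − Δ_(i-1)) read
  2·σ_0 + 8·σ_1 + 2·σ_2 = 6(Δ_1 - Δ_0) = -45
  2·σ_1 + 8·σ_2 + 2·σ_3 = 6(Δ_2 - Δ_1) = 42
  2·σ_2 + 8·σ_3 + 2·σ_4 = 6(Δ_3 - Δ_2) = -48
Natural end conditions: σ_0 = σ_4 = 0.
Solving: σ_0 = 0, σ_1 = -891/112, σ_2 = 261/28, σ_3 = -933/112, σ_4 = 0.
On [7, 9], g'(x) = b_3 + 2c_3·(x - 7) + 3d_3·(x - 7)² with b_3 = Δ_3 - h_3(2σ_3 + σ_4)/6 = 87/56, c_3 = σ_3/2 = -933/224, d_3 = (σ_4 - σ_3)/(6h_3) = 311/448. So g'(9) = -759/112.

-6.7768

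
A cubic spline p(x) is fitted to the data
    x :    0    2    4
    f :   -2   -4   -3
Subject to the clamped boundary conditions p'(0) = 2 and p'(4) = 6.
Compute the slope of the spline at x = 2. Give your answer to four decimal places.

-2.3750

Let m_i = p''(x_i). Step sizes h_i = 2, 2; slopes of the chords Δ_i = (y_(i+1) - y_i)/h_i = -1, 1/2.
  2·m_0 + 8·m_1 + 2·m_2 = 6(Δ_1 - Δ_0) = 9
Clamped end conditions give two more equations: 2h_0·m_0 + h_0·m_1 = 6(Δ_0 - p'(0)) = -18 and h_1·m_1 + 2h_1·m_2 = 6(p'(4) - Δ_1) = 33.
Solving: m_0 = -37/8, m_1 = 1/4, m_2 = 65/8.
On [2, 4], p'(x) = b_1 + 2c_1·(x - 2) + 3d_1·(x - 2)² with b_1 = Δ_1 - h_1(2m_1 + m_2)/6 = -19/8, c_1 = m_1/2 = 1/8, d_1 = (m_2 - m_1)/(6h_1) = 21/32. So p'(2) = -19/8.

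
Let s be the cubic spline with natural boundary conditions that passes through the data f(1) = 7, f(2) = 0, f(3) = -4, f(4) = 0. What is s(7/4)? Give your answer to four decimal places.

Put M_i = s'' at the i-th knot. Here h = (1, 1, 1) and Δ = (-7, -4, 4), so the interior equations h_(i-1)·M_(i-1) + 2(h_(i-1)+h_i)·M_i + h_i·M_(i+1) = 6(Δ_i − Δ_(i-1)) read
  1·M_0 + 4·M_1 + 1·M_2 = 6(Δ_1 - Δ_0) = 18
  1·M_1 + 4·M_2 + 1·M_3 = 6(Δ_2 - Δ_1) = 48
Natural end conditions: M_0 = M_3 = 0.
Solving the tridiagonal system: M_0 = 0, M_1 = 8/5, M_2 = 58/5, M_3 = 0.
On [1, 2], s(t) = 7 - 109/15·(t - 1) + 0·(t - 1)² + 4/15·(t - 1)³.
With (t - 1) = 3/4: s(7/4) = 133/80.

1.6625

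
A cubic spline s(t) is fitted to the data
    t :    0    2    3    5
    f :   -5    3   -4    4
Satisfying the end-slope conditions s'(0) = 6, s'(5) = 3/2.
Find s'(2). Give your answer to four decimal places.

With σ_i denoting the second derivative at x_i, h_i = 2, 1, 2, and Δ_i = (y_(i+1) − y_i)/h_i = 4, -7, 4:
  2·σ_0 + 6·σ_1 + 1·σ_2 = 6(Δ_1 - Δ_0) = -66
  1·σ_1 + 6·σ_2 + 2·σ_3 = 6(Δ_2 - Δ_1) = 66
Clamped end conditions give two more equations: 2h_0·σ_0 + h_0·σ_1 = 6(Δ_0 - s'(0)) = -12 and h_2·σ_2 + 2h_2·σ_3 = 6(s'(5) - Δ_2) = -15.
Hence σ_0 = 153/32, σ_1 = -249/16, σ_2 = 285/16, σ_3 = -405/32.
On [2, 3], s'(t) = b_1 + 2c_1·(t - 2) + 3d_1·(t - 2)² with b_1 = Δ_1 - h_1(2σ_1 + σ_2)/6 = -153/32, c_1 = σ_1/2 = -249/32, d_1 = (σ_2 - σ_1)/(6h_1) = 89/16. So s'(2) = -153/32.

-4.7813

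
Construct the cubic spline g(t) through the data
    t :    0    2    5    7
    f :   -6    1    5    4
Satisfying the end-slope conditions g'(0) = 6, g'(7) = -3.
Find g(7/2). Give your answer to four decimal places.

3.4219

Put m_i = g'' at the i-th knot. Here h = (2, 3, 2) and Δ = (7/2, 4/3, -1/2), so the interior equations h_(i-1)·m_(i-1) + 2(h_(i-1)+h_i)·m_i + h_i·m_(i+1) = 6(Δ_i − Δ_(i-1)) read
  2·m_0 + 10·m_1 + 3·m_2 = 6(Δ_1 - Δ_0) = -13
  3·m_1 + 10·m_2 + 2·m_3 = 6(Δ_2 - Δ_1) = -11
Clamped end conditions give two more equations: 2h_0·m_0 + h_0·m_1 = 6(Δ_0 - g'(0)) = -15 and h_2·m_2 + 2h_2·m_3 = 6(g'(7) - Δ_2) = -15.
Solving: m_0 = -167/48, m_1 = -13/24, m_2 = -5/24, m_3 = -175/48.
On [2, 5], g(t) = 1 + 95/48·(t - 2) - 13/48·(t - 2)² + 1/54·(t - 2)³.
With (t - 2) = 3/2: g(7/2) = 219/64.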